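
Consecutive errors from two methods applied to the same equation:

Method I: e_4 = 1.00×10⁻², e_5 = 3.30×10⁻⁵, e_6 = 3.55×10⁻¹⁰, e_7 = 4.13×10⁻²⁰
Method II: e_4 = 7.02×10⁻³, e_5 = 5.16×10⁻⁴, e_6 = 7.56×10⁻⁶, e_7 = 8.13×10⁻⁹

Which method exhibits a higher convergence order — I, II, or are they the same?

Method I: p ≈ ln(4.13×10⁻²⁰/3.55×10⁻¹⁰)/ln(3.55×10⁻¹⁰/3.30×10⁻⁵) ≈ 2.00.
Method II: p ≈ ln(8.13×10⁻⁹/7.56×10⁻⁶)/ln(7.56×10⁻⁶/5.16×10⁻⁴) ≈ 1.62.
Method I has the higher order (≈2.0 vs ≈1.6).

I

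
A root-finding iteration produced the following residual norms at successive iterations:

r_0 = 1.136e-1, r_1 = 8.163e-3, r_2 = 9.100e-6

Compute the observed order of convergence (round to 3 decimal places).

2.582

p ≈ ln(r_2/r_1) / ln(r_1/r_0)
  = ln(9.100e-6/8.163e-3) / ln(8.163e-3/1.136e-1)
  = ln(0.00111479) / ln(0.0718574)
  = -6.799089 / -2.633072 ≈ 2.582189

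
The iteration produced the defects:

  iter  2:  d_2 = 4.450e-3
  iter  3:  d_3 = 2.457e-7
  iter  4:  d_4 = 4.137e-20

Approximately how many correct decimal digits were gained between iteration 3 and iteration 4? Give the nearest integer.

Digits gained ≈ log₁₀(d_3/d_4) = log₁₀(2.457e-7/4.137e-20) = log₁₀(5.93909e+12) ≈ 12.774.

13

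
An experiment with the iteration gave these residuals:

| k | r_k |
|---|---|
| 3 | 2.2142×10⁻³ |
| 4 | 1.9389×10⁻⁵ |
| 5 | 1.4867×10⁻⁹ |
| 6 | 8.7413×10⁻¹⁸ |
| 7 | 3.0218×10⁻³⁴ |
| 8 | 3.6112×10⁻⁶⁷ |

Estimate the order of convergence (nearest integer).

2

Consecutive ratios: r_8/r_7 = 3.6112×10⁻⁶⁷/3.0218×10⁻³⁴ = 1.19505e-33, r_7/r_6 = 3.0218×10⁻³⁴/8.7413×10⁻¹⁸ = 3.45692e-17.
p ≈ ln(1.19505e-33)/ln(3.45692e-17) = -75.8071/-37.9036 ≈ 2.00.
So the convergence is quadratic (order 2).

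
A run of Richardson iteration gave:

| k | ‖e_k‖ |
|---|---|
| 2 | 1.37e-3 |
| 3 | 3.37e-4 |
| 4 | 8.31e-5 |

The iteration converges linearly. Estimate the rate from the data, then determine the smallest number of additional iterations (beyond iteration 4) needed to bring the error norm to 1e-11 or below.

12

Rate ρ ≈ ‖e_4‖/‖e_3‖ = 8.31e-5/3.37e-4 = 0.2466.
After j more steps, ‖e_{4+j}‖ ≈ 8.31e-5·ρ^j; need ρ^j ≤ 1e-11/8.31e-5 = 1.20337e-07.
j ≥ ln(1.20337e-07)/ln(0.2466) = -15.9330/-1.39999 = 11.381.
So 12 more iterations are needed.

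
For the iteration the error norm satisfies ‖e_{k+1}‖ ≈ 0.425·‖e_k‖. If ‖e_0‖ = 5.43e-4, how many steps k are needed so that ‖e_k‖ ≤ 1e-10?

19

After k steps, ‖e_k‖ ≈ 5.43e-4·0.425^k.
Need 0.425^k ≤ 1e-10/5.43e-4 = 1.84162e-07.
k ≥ ln(1.84162e-07)/ln(0.425) = -15.5075/-0.85567 = 18.123.
Smallest integer k = 19.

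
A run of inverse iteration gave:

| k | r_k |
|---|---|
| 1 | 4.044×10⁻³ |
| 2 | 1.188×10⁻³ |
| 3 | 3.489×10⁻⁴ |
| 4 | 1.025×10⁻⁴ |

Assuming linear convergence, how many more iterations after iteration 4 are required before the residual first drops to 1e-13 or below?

Rate ρ ≈ r_4/r_3 = 1.025×10⁻⁴/3.489×10⁻⁴ = 0.2938.
After j more steps, r_{4+j} ≈ 1.025×10⁻⁴·ρ^j; need ρ^j ≤ 1e-13/1.025×10⁻⁴ = 9.7561e-10.
j ≥ ln(9.7561e-10)/ln(0.2938) = -20.7480/-1.22486 = 16.939.
So 17 more iterations are needed.

17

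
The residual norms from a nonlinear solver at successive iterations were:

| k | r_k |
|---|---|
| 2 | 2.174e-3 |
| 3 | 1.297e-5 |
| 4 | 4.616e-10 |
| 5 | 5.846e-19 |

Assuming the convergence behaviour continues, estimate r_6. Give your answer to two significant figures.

First estimate the order: p ≈ ln(r_5/r_4) / ln(r_4/r_3) = ln(5.846e-19/4.616e-10)/ln(4.616e-10/1.297e-5) = ln(1.26646e-09)/ln(3.55898e-05) ≈ 2.0000.
Then r_6 ≈ r_5·(r_5/r_4)^p = 5.846e-19·(1.26646e-09)^2.0000 = 5.846e-19·1.60392e-18 ≈ 9.377e-37.

9.4e-37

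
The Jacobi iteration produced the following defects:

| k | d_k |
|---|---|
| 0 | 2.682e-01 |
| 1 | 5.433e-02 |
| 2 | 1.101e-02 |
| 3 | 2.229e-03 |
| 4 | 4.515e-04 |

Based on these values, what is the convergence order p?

Consecutive ratios: d_4/d_3 = 4.515e-04/2.229e-03 = 0.202557, d_3/d_2 = 2.229e-03/1.101e-02 = 0.202452.
p ≈ ln(0.202557)/ln(0.202452) = -1.5967/-1.5973 ≈ 1.00.
So the convergence is linear (order 1).

1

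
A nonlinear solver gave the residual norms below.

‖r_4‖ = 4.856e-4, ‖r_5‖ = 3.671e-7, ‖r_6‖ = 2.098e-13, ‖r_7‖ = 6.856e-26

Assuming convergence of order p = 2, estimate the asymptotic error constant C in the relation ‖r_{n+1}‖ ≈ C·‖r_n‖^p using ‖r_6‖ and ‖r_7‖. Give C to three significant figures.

1.56

C ≈ ‖r_7‖ / ‖r_6‖^2
  = 6.856e-26 / (2.098e-13)^2
  = 6.856e-26 / 4.4016e-26 ≈ 1.5576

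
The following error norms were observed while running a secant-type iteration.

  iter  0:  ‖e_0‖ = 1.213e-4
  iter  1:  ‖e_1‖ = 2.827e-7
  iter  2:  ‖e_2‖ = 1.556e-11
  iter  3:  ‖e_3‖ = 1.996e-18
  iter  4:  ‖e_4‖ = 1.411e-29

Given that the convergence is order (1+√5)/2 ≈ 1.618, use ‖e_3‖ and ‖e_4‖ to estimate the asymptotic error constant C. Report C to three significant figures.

0.614

C ≈ ‖e_4‖ / ‖e_3‖^1.618
  = 1.411e-29 / (1.996e-18)^1.618
  = 1.411e-29 / 2.29964e-29 ≈ 0.61357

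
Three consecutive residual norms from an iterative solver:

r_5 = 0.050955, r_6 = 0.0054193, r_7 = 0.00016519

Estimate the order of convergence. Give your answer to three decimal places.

1.558

p ≈ ln(r_7/r_6) / ln(r_6/r_5)
  = ln(0.00016519/0.0054193) / ln(0.0054193/0.050955)
  = ln(0.0304818) / ln(0.106355)
  = -3.490625 / -2.240973 ≈ 1.557638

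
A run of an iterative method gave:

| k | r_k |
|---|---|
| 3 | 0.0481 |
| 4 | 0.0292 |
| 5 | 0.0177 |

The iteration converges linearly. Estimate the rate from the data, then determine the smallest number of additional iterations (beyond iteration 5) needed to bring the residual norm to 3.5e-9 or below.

Rate ρ ≈ r_5/r_4 = 0.0177/0.0292 = 0.6062.
After j more steps, r_{5+j} ≈ 0.0177·ρ^j; need ρ^j ≤ 3.5e-9/0.0177 = 1.9774e-07.
j ≥ ln(1.9774e-07)/ln(0.6062) = -15.4363/-0.50055 = 30.839.
So 31 more iterations are needed.

31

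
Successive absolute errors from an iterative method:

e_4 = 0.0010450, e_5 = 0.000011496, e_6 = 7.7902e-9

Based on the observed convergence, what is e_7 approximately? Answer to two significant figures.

5.8e-14

First estimate the order: p ≈ ln(e_6/e_5) / ln(e_5/e_4) = ln(7.7902e-9/0.000011496)/ln(0.000011496/0.0010450) = ln(0.000677644)/ln(0.011001) ≈ 1.6180.
Then e_7 ≈ e_6·(e_6/e_5)^p = 7.7902e-9·(0.000677644)^1.6180 = 7.7902e-9·7.45694e-06 ≈ 5.809e-14.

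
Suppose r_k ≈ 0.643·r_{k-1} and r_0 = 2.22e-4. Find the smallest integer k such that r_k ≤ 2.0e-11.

After k steps, r_k ≈ 2.22e-4·0.643^k.
Need 0.643^k ≤ 2.0e-11/2.22e-4 = 9.00901e-08.
k ≥ ln(9.00901e-08)/ln(0.643) = -16.2225/-0.44161 = 36.735.
Smallest integer k = 37.

37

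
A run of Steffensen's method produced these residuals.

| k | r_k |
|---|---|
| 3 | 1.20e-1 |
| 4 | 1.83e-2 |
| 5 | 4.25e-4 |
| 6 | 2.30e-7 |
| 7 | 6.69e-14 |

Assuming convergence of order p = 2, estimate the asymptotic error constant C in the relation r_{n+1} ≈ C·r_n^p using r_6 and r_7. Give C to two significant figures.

1.3

C ≈ r_7 / r_6^2
  = 6.69e-14 / (2.30e-7)^2
  = 6.69e-14 / 5.29e-14 ≈ 1.2647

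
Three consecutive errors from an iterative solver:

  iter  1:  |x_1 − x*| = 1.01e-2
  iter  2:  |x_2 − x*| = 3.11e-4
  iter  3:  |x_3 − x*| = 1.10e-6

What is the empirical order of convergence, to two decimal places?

p ≈ ln(|x_3 − x*|/|x_2 − x*|) / ln(|x_2 − x*|/|x_1 − x*|)
  = ln(1.10e-6/3.11e-4) / ln(3.11e-4/1.01e-2)
  = ln(0.00353698) / ln(0.0307921)
  = -5.64448 / -3.48050 ≈ 1.62174

1.62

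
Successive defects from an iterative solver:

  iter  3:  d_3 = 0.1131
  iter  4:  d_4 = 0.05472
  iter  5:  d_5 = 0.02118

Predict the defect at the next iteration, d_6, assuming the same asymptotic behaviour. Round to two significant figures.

6.1e-3

First estimate the order: p ≈ ln(d_5/d_4) / ln(d_4/d_3) = ln(0.02118/0.05472)/ln(0.05472/0.1131) = ln(0.387061)/ln(0.48382) ≈ 1.3073.
Then d_6 ≈ d_5·(d_5/d_4)^p = 0.02118·(0.387061)^1.3073 = 0.02118·0.289137 ≈ 0.006124.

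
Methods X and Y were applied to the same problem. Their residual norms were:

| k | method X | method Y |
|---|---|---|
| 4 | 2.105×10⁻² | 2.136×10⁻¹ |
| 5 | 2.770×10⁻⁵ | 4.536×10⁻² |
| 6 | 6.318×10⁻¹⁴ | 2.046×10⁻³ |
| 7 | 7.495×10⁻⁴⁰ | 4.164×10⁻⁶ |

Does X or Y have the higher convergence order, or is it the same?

Method X: p ≈ ln(7.495×10⁻⁴⁰/6.318×10⁻¹⁴)/ln(6.318×10⁻¹⁴/2.770×10⁻⁵) ≈ 3.00.
Method Y: p ≈ ln(4.164×10⁻⁶/2.046×10⁻³)/ln(2.046×10⁻³/4.536×10⁻²) ≈ 2.00.
Method X has the higher order (≈3.0 vs ≈2.0).

X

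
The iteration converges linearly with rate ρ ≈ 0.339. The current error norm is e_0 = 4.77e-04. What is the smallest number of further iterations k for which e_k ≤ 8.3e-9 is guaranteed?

After k steps, e_k ≈ 4.77e-04·0.339^k.
Need 0.339^k ≤ 8.3e-9/4.77e-04 = 1.74004e-05.
k ≥ ln(1.74004e-05)/ln(0.339) = -10.9590/-1.08176 = 10.131.
Smallest integer k = 11.

11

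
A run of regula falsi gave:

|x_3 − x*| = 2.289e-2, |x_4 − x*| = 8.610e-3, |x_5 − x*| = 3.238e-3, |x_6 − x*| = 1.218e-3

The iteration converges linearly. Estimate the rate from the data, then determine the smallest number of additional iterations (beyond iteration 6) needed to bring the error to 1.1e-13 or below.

24

Rate ρ ≈ |x_6 − x*|/|x_5 − x*| = 1.218e-3/3.238e-3 = 0.3762.
After j more steps, |x_{6+j} − x*| ≈ 1.218e-3·ρ^j; need ρ^j ≤ 1.1e-13/1.218e-3 = 9.0312e-11.
j ≥ ln(9.0312e-11)/ln(0.3762) = -23.1278/-0.97763 = 23.657.
So 24 more iterations are needed.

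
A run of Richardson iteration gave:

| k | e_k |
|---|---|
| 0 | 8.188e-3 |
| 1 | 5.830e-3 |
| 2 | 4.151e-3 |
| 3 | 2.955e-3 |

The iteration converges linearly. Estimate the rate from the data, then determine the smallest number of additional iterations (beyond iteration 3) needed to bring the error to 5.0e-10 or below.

Rate ρ ≈ e_3/e_2 = 2.955e-3/4.151e-3 = 0.7119.
After j more steps, e_{3+j} ≈ 2.955e-3·ρ^j; need ρ^j ≤ 5.0e-10/2.955e-3 = 1.69205e-07.
j ≥ ln(1.69205e-07)/ln(0.7119) = -15.5922/-0.33982 = 45.884.
So 46 more iterations are needed.

46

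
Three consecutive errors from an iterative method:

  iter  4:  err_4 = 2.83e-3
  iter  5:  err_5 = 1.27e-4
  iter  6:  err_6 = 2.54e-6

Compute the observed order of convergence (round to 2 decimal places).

1.26

p ≈ ln(err_6/err_5) / ln(err_5/err_4)
  = ln(2.54e-6/1.27e-4) / ln(1.27e-4/2.83e-3)
  = ln(0.02) / ln(0.0448763)
  = -3.91202 / -3.10385 ≈ 1.26038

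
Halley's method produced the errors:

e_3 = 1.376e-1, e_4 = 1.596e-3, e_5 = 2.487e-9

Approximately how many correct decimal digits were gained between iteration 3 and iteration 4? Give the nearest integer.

Digits gained ≈ log₁₀(e_3/e_4) = log₁₀(1.376e-1/1.596e-3) = log₁₀(86.2155) ≈ 1.936.

2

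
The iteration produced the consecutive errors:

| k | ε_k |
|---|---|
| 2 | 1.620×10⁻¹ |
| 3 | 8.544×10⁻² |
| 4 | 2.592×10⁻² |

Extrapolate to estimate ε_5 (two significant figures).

2.8e-3

First estimate the order: p ≈ ln(ε_4/ε_3) / ln(ε_3/ε_2) = ln(2.592×10⁻²/8.544×10⁻²)/ln(8.544×10⁻²/1.620×10⁻¹) = ln(0.303371)/ln(0.527407) ≈ 1.8644.
Then ε_5 ≈ ε_4·(ε_4/ε_3)^p = 2.592×10⁻²·(0.303371)^1.8644 = 2.592×10⁻²·0.108191 ≈ 0.002804.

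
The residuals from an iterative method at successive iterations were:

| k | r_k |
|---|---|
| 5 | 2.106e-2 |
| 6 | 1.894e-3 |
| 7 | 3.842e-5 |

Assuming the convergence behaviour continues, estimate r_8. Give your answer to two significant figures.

First estimate the order: p ≈ ln(r_7/r_6) / ln(r_6/r_5) = ln(3.842e-5/1.894e-3)/ln(1.894e-3/2.106e-2) = ln(0.0202851)/ln(0.0899335) ≈ 1.6183.
Then r_8 ≈ r_7·(r_7/r_6)^p = 3.842e-5·(0.0202851)^1.6183 = 3.842e-5·0.00182182 ≈ 6.999e-08.

7.0e-8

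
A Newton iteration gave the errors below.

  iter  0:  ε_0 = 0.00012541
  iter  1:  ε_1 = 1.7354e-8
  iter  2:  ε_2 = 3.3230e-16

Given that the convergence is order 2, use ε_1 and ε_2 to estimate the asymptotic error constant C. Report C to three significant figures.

1.10

C ≈ ε_2 / ε_1^2
  = 3.3230e-16 / (1.7354e-8)^2
  = 3.3230e-16 / 3.01161e-16 ≈ 1.1034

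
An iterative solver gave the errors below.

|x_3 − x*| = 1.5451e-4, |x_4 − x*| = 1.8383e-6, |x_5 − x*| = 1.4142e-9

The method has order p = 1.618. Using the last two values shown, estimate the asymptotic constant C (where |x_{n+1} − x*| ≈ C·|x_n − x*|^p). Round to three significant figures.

C ≈ |x_5 − x*| / |x_4 − x*|^1.618
  = 1.4142e-9 / (1.8383e-6)^1.618
  = 1.4142e-9 / 5.24597e-10 ≈ 2.6958

2.70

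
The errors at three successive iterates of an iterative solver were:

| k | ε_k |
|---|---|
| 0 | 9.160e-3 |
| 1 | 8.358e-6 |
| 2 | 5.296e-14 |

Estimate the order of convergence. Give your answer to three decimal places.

p ≈ ln(ε_2/ε_1) / ln(ε_1/ε_0)
  = ln(5.296e-14/8.358e-6) / ln(8.358e-6/9.160e-3)
  = ln(6.33644e-09) / ln(0.000912445)
  = -18.876949 / -6.999383 ≈ 2.696945

2.697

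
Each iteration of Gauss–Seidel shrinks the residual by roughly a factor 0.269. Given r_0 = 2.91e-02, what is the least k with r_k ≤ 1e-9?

14

After k steps, r_k ≈ 2.91e-02·0.269^k.
Need 0.269^k ≤ 1e-9/2.91e-02 = 3.43643e-08.
k ≥ ln(3.43643e-08)/ln(0.269) = -17.1862/-1.31304 = 13.089.
Smallest integer k = 14.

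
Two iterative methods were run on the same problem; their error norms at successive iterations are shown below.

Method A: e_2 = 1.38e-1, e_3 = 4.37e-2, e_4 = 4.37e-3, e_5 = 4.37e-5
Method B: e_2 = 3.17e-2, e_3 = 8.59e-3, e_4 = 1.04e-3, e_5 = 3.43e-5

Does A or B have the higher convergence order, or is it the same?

Method A: p ≈ ln(4.37e-5/4.37e-3)/ln(4.37e-3/4.37e-2) ≈ 2.00.
Method B: p ≈ ln(3.43e-5/1.04e-3)/ln(1.04e-3/8.59e-3) ≈ 1.62.
Method A has the higher order (≈2.0 vs ≈1.6).

A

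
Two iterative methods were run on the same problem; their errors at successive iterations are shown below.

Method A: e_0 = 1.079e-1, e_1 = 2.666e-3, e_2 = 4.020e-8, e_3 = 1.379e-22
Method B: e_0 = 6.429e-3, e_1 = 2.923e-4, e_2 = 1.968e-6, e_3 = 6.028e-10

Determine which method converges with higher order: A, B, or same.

Method A: p ≈ ln(1.379e-22/4.020e-8)/ln(4.020e-8/2.666e-3) ≈ 3.00.
Method B: p ≈ ln(6.028e-10/1.968e-6)/ln(1.968e-6/2.923e-4) ≈ 1.62.
Method A has the higher order (≈3.0 vs ≈1.6).

A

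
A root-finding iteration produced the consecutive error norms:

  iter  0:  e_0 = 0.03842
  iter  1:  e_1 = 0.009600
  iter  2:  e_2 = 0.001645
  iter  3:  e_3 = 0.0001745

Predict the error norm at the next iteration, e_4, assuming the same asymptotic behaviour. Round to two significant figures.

1.0e-5

First estimate the order: p ≈ ln(e_3/e_2) / ln(e_2/e_1) = ln(0.0001745/0.001645)/ln(0.001645/0.009600) = ln(0.106079)/ln(0.171354) ≈ 1.2718.
Then e_4 ≈ e_3·(e_3/e_2)^p = 0.0001745·(0.106079)^1.2718 = 0.0001745·0.0576495 ≈ 1.006e-05.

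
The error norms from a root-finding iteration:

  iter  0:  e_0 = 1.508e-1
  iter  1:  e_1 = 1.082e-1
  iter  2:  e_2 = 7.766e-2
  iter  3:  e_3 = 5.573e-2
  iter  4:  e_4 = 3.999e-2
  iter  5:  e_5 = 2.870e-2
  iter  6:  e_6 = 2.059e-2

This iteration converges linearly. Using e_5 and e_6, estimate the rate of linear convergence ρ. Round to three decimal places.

0.717

ρ ≈ e_6/e_5 = 2.059e-2/2.870e-2 = 0.71742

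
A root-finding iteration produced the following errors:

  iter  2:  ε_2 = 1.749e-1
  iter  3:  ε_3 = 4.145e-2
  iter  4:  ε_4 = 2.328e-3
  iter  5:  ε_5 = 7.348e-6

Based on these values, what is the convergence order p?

Consecutive ratios: ε_5/ε_4 = 7.348e-6/2.328e-3 = 0.00315636, ε_4/ε_3 = 2.328e-3/4.145e-2 = 0.0561641.
p ≈ ln(0.00315636)/ln(0.0561641) = -5.7583/-2.8795 ≈ 2.00.
So the convergence is quadratic (order 2).

2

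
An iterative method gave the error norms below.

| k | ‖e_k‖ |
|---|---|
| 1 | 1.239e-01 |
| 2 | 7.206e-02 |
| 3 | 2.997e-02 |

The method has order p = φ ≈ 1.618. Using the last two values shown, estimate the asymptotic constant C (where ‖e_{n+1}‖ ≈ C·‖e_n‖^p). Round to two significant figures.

2.1

C ≈ ‖e_3‖ / ‖e_2‖^1.618
  = 2.997e-02 / (7.206e-02)^1.618
  = 2.997e-02 / 0.0141824 ≈ 2.1132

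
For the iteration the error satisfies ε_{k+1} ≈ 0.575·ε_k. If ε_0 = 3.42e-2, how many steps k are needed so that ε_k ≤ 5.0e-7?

21

After k steps, ε_k ≈ 3.42e-2·0.575^k.
Need 0.575^k ≤ 5.0e-7/3.42e-2 = 1.46199e-05.
k ≥ ln(1.46199e-05)/ln(0.575) = -11.1331/-0.55339 = 20.118.
Smallest integer k = 21.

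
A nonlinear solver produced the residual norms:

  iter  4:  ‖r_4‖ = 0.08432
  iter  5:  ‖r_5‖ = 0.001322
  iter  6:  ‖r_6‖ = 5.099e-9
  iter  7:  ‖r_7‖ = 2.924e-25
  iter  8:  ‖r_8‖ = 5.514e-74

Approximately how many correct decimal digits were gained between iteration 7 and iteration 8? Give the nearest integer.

49

Digits gained ≈ log₁₀(‖r_7‖/‖r_8‖) = log₁₀(2.924e-25/5.514e-74) = log₁₀(5.30287e+48) ≈ 48.725.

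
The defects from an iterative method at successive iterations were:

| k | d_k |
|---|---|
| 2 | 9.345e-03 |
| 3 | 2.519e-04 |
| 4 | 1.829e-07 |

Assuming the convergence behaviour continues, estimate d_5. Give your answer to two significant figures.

9.6e-14

First estimate the order: p ≈ ln(d_4/d_3) / ln(d_3/d_2) = ln(1.829e-07/2.519e-04)/ln(2.519e-04/9.345e-03) = ln(0.000726082)/ln(0.0269556) ≈ 2.0002.
Then d_5 ≈ d_4·(d_4/d_3)^p = 1.829e-07·(0.000726082)^2.0002 = 1.829e-07·5.26434e-07 ≈ 9.628e-14.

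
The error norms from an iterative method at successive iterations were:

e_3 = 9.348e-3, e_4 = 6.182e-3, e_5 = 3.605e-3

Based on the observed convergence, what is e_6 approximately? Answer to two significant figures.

First estimate the order: p ≈ ln(e_5/e_4) / ln(e_4/e_3) = ln(3.605e-3/6.182e-3)/ln(6.182e-3/9.348e-3) = ln(0.583145)/ln(0.661318) ≈ 1.3042.
Then e_6 ≈ e_5·(e_5/e_4)^p = 3.605e-3·(0.583145)^1.3042 = 3.605e-3·0.494909 ≈ 0.001784.

1.8e-3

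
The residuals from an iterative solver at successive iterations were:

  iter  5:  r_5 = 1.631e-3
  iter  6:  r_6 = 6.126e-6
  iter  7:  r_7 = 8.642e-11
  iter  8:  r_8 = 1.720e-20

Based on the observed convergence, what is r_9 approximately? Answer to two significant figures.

6.8e-40

First estimate the order: p ≈ ln(r_8/r_7) / ln(r_7/r_6) = ln(1.720e-20/8.642e-11)/ln(8.642e-11/6.126e-6) = ln(1.99028e-10)/ln(1.41071e-05) ≈ 2.0000.
Then r_9 ≈ r_8·(r_8/r_7)^p = 1.720e-20·(1.99028e-10)^2.0000 = 1.720e-20·3.96121e-20 ≈ 6.813e-40.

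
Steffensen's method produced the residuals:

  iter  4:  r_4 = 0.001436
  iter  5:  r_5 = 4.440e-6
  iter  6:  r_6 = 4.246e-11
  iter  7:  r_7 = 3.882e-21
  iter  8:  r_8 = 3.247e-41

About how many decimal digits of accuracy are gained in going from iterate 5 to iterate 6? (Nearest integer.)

Digits gained ≈ log₁₀(r_5/r_6) = log₁₀(4.440e-6/4.246e-11) = log₁₀(104569) ≈ 5.019.

5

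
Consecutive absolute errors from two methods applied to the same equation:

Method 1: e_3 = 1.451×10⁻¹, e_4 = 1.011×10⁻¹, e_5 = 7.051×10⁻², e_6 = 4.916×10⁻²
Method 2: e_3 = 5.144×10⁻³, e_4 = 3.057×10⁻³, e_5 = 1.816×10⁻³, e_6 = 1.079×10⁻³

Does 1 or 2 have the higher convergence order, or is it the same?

Method 1: p ≈ ln(4.916×10⁻²/7.051×10⁻²)/ln(7.051×10⁻²/1.011×10⁻¹) ≈ 1.00.
Method 2: p ≈ ln(1.079×10⁻³/1.816×10⁻³)/ln(1.816×10⁻³/3.057×10⁻³) ≈ 1.00.
Both orders ≈ 1.0 — effectively the same.

same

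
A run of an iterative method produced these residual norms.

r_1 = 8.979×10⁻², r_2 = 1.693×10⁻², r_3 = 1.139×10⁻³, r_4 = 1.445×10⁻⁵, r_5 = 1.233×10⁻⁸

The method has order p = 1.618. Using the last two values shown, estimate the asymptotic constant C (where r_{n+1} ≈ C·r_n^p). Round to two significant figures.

C ≈ r_5 / r_4^1.618
  = 1.233×10⁻⁸ / (1.445×10⁻⁵)^1.618
  = 1.233×10⁻⁸ / 1.47457e-08 ≈ 0.83617

0.84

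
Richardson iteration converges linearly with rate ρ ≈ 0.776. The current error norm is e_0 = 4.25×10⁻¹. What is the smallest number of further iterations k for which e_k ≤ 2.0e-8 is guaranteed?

After k steps, e_k ≈ 4.25×10⁻¹·0.776^k.
Need 0.776^k ≤ 2.0e-8/4.25×10⁻¹ = 4.70588e-08.
k ≥ ln(4.70588e-08)/ln(0.776) = -16.8719/-0.25360 = 66.530.
Smallest integer k = 67.

67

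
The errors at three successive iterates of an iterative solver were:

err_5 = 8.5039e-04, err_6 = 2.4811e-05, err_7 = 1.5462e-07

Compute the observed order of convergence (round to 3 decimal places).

p ≈ ln(err_7/err_6) / ln(err_6/err_5)
  = ln(1.5462e-07/2.4811e-05) / ln(2.4811e-05/8.5039e-04)
  = ln(0.00623191) / ln(0.029176)
  = -5.078072 / -3.534409 ≈ 1.436753

1.437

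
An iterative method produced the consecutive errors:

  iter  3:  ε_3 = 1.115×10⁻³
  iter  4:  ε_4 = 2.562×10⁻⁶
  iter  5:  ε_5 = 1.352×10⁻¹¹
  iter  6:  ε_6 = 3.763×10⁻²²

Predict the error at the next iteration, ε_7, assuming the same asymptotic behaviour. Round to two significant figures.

2.9e-43

First estimate the order: p ≈ ln(ε_6/ε_5) / ln(ε_5/ε_4) = ln(3.763×10⁻²²/1.352×10⁻¹¹)/ln(1.352×10⁻¹¹/2.562×10⁻⁶) = ln(2.78328e-11)/ln(5.27713e-06) ≈ 2.0000.
Then ε_7 ≈ ε_6·(ε_6/ε_5)^p = 3.763×10⁻²²·(2.78328e-11)^2.0000 = 3.763×10⁻²²·7.74665e-22 ≈ 2.915e-43.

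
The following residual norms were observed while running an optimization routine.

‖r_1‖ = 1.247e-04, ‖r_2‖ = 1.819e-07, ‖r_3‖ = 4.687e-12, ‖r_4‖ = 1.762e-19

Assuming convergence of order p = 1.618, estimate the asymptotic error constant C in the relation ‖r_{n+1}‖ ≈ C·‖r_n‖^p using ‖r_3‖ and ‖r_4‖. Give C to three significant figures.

0.377

C ≈ ‖r_4‖ / ‖r_3‖^1.618
  = 1.762e-19 / (4.687e-12)^1.618
  = 1.762e-19 / 4.67206e-19 ≈ 0.37714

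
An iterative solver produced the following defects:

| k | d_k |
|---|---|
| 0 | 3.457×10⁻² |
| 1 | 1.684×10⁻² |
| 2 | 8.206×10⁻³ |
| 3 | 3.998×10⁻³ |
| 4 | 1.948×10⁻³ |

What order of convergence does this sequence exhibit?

Consecutive ratios: d_4/d_3 = 1.948×10⁻³/3.998×10⁻³ = 0.487244, d_3/d_2 = 3.998×10⁻³/8.206×10⁻³ = 0.487204.
p ≈ ln(0.487244)/ln(0.487204) = -0.7190/-0.7191 ≈ 1.00.
So the convergence is linear (order 1).

1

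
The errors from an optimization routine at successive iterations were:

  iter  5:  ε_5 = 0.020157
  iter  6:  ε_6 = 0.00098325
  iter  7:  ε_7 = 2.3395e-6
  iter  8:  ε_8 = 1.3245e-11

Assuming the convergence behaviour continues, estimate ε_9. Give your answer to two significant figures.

First estimate the order: p ≈ ln(ε_8/ε_7) / ln(ε_7/ε_6) = ln(1.3245e-11/2.3395e-6)/ln(2.3395e-6/0.00098325) = ln(5.66147e-06)/ln(0.00237935) ≈ 2.0000.
Then ε_9 ≈ ε_8·(ε_8/ε_7)^p = 1.3245e-11·(5.66147e-06)^2.0000 = 1.3245e-11·3.20522e-11 ≈ 4.245e-22.

4.2e-22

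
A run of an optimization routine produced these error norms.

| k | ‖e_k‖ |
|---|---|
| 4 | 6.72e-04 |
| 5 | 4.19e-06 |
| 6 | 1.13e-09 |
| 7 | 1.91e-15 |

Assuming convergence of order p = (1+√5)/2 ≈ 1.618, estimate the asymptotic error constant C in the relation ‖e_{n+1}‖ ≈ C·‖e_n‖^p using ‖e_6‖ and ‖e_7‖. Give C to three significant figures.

C ≈ ‖e_7‖ / ‖e_6‖^1.618
  = 1.91e-15 / (1.13e-09)^1.618
  = 1.91e-15 / 3.34103e-15 ≈ 0.57168

0.572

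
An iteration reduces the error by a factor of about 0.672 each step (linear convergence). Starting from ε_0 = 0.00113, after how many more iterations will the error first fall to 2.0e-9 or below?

34

After k steps, ε_k ≈ 0.00113·0.672^k.
Need 0.672^k ≤ 2.0e-9/0.00113 = 1.76991e-06.
k ≥ ln(1.76991e-06)/ln(0.672) = -13.2446/-0.39750 = 33.320.
Smallest integer k = 34.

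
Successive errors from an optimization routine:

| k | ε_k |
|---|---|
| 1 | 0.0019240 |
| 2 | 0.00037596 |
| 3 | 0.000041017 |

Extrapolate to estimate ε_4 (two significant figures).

2.0e-6

First estimate the order: p ≈ ln(ε_3/ε_2) / ln(ε_2/ε_1) = ln(0.000041017/0.00037596)/ln(0.00037596/0.0019240) = ln(0.109099)/ln(0.195405) ≈ 1.3570.
Then ε_4 ≈ ε_3·(ε_3/ε_2)^p = 0.000041017·(0.109099)^1.3570 = 0.000041017·0.0494678 ≈ 2.029e-06.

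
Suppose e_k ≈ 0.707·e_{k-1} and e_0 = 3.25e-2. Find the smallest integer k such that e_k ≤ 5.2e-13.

72

After k steps, e_k ≈ 3.25e-2·0.707^k.
Need 0.707^k ≤ 5.2e-13/3.25e-2 = 1.6e-11.
k ≥ ln(1.6e-11)/ln(0.707) = -24.8584/-0.34672 = 71.696.
Smallest integer k = 72.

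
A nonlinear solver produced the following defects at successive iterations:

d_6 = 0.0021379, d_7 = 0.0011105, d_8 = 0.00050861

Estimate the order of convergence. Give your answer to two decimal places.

p ≈ ln(d_8/d_7) / ln(d_7/d_6)
  = ln(0.00050861/0.0011105) / ln(0.0011105/0.0021379)
  = ln(0.458001) / ln(0.519435)
  = -0.78088 / -0.65501 ≈ 1.19217

1.19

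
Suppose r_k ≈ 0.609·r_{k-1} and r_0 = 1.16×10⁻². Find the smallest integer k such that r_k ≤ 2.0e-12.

46

After k steps, r_k ≈ 1.16×10⁻²·0.609^k.
Need 0.609^k ≤ 2.0e-12/1.16×10⁻² = 1.72414e-10.
k ≥ ln(1.72414e-10)/ln(0.609) = -22.4811/-0.49594 = 45.330.
Smallest integer k = 46.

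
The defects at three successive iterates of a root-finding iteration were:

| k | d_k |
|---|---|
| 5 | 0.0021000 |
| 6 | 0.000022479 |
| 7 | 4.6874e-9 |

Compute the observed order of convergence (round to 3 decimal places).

p ≈ ln(d_7/d_6) / ln(d_6/d_5)
  = ln(4.6874e-9/0.000022479) / ln(0.000022479/0.0021000)
  = ln(0.000208524) / ln(0.0107043)
  = -8.475456 / -4.537110 ≈ 1.868030

1.868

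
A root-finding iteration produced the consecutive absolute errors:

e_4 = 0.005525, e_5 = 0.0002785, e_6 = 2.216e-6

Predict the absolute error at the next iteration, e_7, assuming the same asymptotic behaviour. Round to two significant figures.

First estimate the order: p ≈ ln(e_6/e_5) / ln(e_5/e_4) = ln(2.216e-6/0.0002785)/ln(0.0002785/0.005525) = ln(0.00795691)/ln(0.0504072) ≈ 1.6179.
Then e_7 ≈ e_6·(e_6/e_5)^p = 2.216e-6·(0.00795691)^1.6179 = 2.216e-6·0.000401434 ≈ 8.896e-10.

8.9e-10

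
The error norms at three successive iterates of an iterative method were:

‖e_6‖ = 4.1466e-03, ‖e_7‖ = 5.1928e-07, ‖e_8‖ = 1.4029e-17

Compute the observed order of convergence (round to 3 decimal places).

2.708

p ≈ ln(‖e_8‖/‖e_7‖) / ln(‖e_7‖/‖e_6‖)
  = ln(1.4029e-17/5.1928e-07) / ln(5.1928e-07/4.1466e-03)
  = ln(2.70163e-11) / ln(0.00012523)
  = -24.334581 / -8.985359 ≈ 2.708248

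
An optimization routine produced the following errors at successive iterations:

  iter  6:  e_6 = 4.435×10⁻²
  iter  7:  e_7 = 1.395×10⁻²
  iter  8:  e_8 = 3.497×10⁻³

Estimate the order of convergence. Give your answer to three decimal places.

1.196

p ≈ ln(e_8/e_7) / ln(e_7/e_6)
  = ln(3.497×10⁻³/1.395×10⁻²) / ln(1.395×10⁻²/4.435×10⁻²)
  = ln(0.250681) / ln(0.314543)
  = -1.383574 / -1.156634 ≈ 1.196207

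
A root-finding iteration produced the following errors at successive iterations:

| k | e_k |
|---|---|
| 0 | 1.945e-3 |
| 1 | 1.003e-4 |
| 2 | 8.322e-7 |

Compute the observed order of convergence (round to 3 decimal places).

1.616

p ≈ ln(e_2/e_1) / ln(e_1/e_0)
  = ln(8.322e-7/1.003e-4) / ln(1.003e-4/1.945e-3)
  = ln(0.00829711) / ln(0.0515681)
  = -4.791848 / -2.964852 ≈ 1.616218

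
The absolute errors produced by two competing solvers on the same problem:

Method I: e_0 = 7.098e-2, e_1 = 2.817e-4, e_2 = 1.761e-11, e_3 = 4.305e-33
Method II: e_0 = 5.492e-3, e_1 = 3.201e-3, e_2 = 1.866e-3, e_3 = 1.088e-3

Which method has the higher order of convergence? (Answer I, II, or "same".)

Method I: p ≈ ln(4.305e-33/1.761e-11)/ln(1.761e-11/2.817e-4) ≈ 3.00.
Method II: p ≈ ln(1.088e-3/1.866e-3)/ln(1.866e-3/3.201e-3) ≈ 1.00.
Method I has the higher order (≈3.0 vs ≈1.0).

I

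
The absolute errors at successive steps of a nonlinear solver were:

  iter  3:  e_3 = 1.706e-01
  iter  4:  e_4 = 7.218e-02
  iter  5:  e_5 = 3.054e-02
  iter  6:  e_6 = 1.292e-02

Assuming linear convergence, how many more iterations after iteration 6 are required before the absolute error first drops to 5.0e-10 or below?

20

Rate ρ ≈ e_6/e_5 = 1.292e-02/3.054e-02 = 0.4231.
After j more steps, e_{6+j} ≈ 1.292e-02·ρ^j; need ρ^j ≤ 5.0e-10/1.292e-02 = 3.86997e-08.
j ≥ ln(3.86997e-08)/ln(0.4231) = -17.0674/-0.86015 = 19.842.
So 20 more iterations are needed.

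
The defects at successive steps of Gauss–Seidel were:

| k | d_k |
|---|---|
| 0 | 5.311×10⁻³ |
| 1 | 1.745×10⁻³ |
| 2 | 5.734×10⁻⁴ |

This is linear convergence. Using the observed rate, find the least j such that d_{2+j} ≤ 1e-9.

Rate ρ ≈ d_2/d_1 = 5.734×10⁻⁴/1.745×10⁻³ = 0.3286.
After j more steps, d_{2+j} ≈ 5.734×10⁻⁴·ρ^j; need ρ^j ≤ 1e-9/5.734×10⁻⁴ = 1.74398e-06.
j ≥ ln(1.74398e-06)/ln(0.3286) = -13.2593/-1.11291 = 11.914.
So 12 more iterations are needed.

12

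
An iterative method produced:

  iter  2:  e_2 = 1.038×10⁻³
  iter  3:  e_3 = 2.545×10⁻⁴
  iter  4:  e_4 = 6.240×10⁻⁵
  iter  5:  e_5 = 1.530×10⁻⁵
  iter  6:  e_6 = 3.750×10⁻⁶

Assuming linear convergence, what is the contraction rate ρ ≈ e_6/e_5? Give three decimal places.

0.245

ρ ≈ e_6/e_5 = 3.750×10⁻⁶/1.530×10⁻⁵ = 0.24510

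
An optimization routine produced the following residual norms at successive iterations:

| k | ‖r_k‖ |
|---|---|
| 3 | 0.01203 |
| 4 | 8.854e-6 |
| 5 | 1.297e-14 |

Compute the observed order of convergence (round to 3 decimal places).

p ≈ ln(‖r_5‖/‖r_4‖) / ln(‖r_4‖/‖r_3‖)
  = ln(1.297e-14/8.854e-6) / ln(8.854e-6/0.01203)
  = ln(1.46487e-09) / ln(0.000735993)
  = -20.341499 / -7.214290 ≈ 2.819612

2.820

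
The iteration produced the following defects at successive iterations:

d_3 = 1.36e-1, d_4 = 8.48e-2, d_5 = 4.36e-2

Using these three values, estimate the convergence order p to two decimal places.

1.41

p ≈ ln(d_5/d_4) / ln(d_4/d_3)
  = ln(4.36e-2/8.48e-2) / ln(8.48e-2/1.36e-1)
  = ln(0.514151) / ln(0.623529)
  = -0.66524 / -0.47236 ≈ 1.40833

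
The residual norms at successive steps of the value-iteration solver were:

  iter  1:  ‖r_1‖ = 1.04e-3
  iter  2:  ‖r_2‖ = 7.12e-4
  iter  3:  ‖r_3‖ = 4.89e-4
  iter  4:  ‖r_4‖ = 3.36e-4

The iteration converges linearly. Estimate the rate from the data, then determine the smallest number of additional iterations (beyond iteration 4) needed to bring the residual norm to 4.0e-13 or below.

55

Rate ρ ≈ ‖r_4‖/‖r_3‖ = 3.36e-4/4.89e-4 = 0.6871.
After j more steps, ‖r_{4+j}‖ ≈ 3.36e-4·ρ^j; need ρ^j ≤ 4.0e-13/3.36e-4 = 1.19048e-09.
j ≥ ln(1.19048e-09)/ln(0.6871) = -20.5489/-0.37528 = 54.756.
So 55 more iterations are needed.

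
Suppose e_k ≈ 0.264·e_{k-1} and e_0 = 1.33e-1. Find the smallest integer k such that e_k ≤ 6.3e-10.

After k steps, e_k ≈ 1.33e-1·0.264^k.
Need 0.264^k ≤ 6.3e-10/1.33e-1 = 4.73684e-09.
k ≥ ln(4.73684e-09)/ln(0.264) = -19.1679/-1.33181 = 14.392.
Smallest integer k = 15.

15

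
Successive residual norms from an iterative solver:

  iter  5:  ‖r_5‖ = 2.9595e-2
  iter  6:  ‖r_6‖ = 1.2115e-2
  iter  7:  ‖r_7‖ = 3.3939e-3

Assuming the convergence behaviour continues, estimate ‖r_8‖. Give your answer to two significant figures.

First estimate the order: p ≈ ln(‖r_7‖/‖r_6‖) / ln(‖r_6‖/‖r_5‖) = ln(3.3939e-3/1.2115e-2)/ln(1.2115e-2/2.9595e-2) = ln(0.28014)/ln(0.40936) ≈ 1.4247.
Then ‖r_8‖ ≈ ‖r_7‖·(‖r_7‖/‖r_6‖)^p = 3.3939e-3·(0.28014)^1.4247 = 3.3939e-3·0.163183 ≈ 0.0005538.

5.5e-4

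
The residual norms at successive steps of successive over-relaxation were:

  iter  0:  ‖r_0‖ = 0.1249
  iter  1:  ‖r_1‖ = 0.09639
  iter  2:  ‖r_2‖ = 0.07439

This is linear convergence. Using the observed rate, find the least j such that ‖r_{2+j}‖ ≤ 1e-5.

Rate ρ ≈ ‖r_2‖/‖r_1‖ = 0.07439/0.09639 = 0.7718.
After j more steps, ‖r_{2+j}‖ ≈ 0.07439·ρ^j; need ρ^j ≤ 1e-5/0.07439 = 0.000134427.
j ≥ ln(0.000134427)/ln(0.7718) = -8.9145/-0.25903 = 34.415.
So 35 more iterations are needed.

35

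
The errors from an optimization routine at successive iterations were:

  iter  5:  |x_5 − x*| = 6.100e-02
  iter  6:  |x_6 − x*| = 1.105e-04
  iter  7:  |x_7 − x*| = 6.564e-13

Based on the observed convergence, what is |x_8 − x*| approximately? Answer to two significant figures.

First estimate the order: p ≈ ln(|x_7 − x*|/|x_6 − x*|) / ln(|x_6 − x*|/|x_5 − x*|) = ln(6.564e-13/1.105e-04)/ln(1.105e-04/6.100e-02) = ln(5.94027e-09)/ln(0.00181148) ≈ 3.0001.
Then |x_8 − x*| ≈ |x_7 − x*|·(|x_7 − x*|/|x_6 − x*|)^p = 6.564e-13·(5.94027e-09)^3.0001 = 6.564e-13·2.09217e-25 ≈ 1.373e-37.

1.4e-37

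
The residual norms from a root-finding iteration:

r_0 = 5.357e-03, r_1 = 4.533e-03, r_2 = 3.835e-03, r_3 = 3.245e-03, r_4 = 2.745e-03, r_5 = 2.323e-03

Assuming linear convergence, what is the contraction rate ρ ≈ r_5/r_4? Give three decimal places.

ρ ≈ r_5/r_4 = 2.323e-03/2.745e-03 = 0.84627

0.846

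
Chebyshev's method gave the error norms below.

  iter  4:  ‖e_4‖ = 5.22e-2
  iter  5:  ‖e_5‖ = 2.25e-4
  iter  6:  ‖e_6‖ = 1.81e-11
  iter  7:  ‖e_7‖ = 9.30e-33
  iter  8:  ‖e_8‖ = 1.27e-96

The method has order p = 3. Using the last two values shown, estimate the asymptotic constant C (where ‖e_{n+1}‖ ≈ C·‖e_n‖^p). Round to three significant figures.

1.58

C ≈ ‖e_8‖ / ‖e_7‖^3
  = 1.27e-96 / (9.30e-33)^3
  = 1.27e-96 / 8.04357e-97 ≈ 1.5789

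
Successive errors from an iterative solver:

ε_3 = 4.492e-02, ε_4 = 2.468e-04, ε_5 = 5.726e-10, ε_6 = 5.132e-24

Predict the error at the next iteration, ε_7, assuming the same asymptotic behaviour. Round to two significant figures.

4.9e-59

First estimate the order: p ≈ ln(ε_6/ε_5) / ln(ε_5/ε_4) = ln(5.132e-24/5.726e-10)/ln(5.726e-10/2.468e-04) = ln(8.96263e-15)/ln(2.3201e-06) ≈ 2.4931.
Then ε_7 ≈ ε_6·(ε_6/ε_5)^p = 5.132e-24·(8.96263e-15)^2.4931 = 5.132e-24·9.50642e-36 ≈ 4.879e-59.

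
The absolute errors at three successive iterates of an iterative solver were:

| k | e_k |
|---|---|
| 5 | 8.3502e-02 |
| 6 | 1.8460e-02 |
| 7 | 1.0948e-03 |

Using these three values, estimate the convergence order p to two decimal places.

p ≈ ln(e_7/e_6) / ln(e_6/e_5)
  = ln(1.0948e-03/1.8460e-02) / ln(1.8460e-02/8.3502e-02)
  = ln(0.0593066) / ln(0.221073)
  = -2.82503 / -1.50926 ≈ 1.87180

1.87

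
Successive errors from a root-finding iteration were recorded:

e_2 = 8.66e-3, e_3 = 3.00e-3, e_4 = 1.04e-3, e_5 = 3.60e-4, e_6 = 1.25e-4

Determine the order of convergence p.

Consecutive ratios: e_6/e_5 = 1.25e-4/3.60e-4 = 0.347222, e_5/e_4 = 3.60e-4/1.04e-3 = 0.346154.
p ≈ ln(0.347222)/ln(0.346154) = -1.0578/-1.0609 ≈ 1.00.
So the convergence is linear (order 1).

1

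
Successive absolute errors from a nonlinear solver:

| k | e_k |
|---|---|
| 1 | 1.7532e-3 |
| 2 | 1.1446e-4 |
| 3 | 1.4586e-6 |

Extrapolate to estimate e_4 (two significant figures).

1.4e-9

First estimate the order: p ≈ ln(e_3/e_2) / ln(e_2/e_1) = ln(1.4586e-6/1.1446e-4)/ln(1.1446e-4/1.7532e-3) = ln(0.0127433)/ln(0.0652863) ≈ 1.5987.
Then e_4 ≈ e_3·(e_3/e_2)^p = 1.4586e-6·(0.0127433)^1.5987 = 1.4586e-6·0.000935221 ≈ 1.364e-09.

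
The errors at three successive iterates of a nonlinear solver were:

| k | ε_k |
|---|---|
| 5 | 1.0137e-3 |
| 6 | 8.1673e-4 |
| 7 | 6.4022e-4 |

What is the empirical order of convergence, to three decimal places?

p ≈ ln(ε_7/ε_6) / ln(ε_6/ε_5)
  = ln(6.4022e-4/8.1673e-4) / ln(8.1673e-4/1.0137e-3)
  = ln(0.783882) / ln(0.805692)
  = -0.243497 / -0.216054 ≈ 1.127019

1.127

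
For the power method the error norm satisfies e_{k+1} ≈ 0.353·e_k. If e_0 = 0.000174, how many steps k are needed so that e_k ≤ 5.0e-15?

After k steps, e_k ≈ 0.000174·0.353^k.
Need 0.353^k ≤ 5.0e-15/0.000174 = 2.87356e-11.
k ≥ ln(2.87356e-11)/ln(0.353) = -24.2729/-1.04129 = 23.310.
Smallest integer k = 24.

24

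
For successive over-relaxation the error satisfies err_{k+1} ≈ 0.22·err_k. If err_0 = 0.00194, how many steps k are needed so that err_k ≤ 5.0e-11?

12

After k steps, err_k ≈ 0.00194·0.22^k.
Need 0.22^k ≤ 5.0e-11/0.00194 = 2.57732e-08.
k ≥ ln(2.57732e-08)/ln(0.22) = -17.4739/-1.51413 = 11.541.
Smallest integer k = 12.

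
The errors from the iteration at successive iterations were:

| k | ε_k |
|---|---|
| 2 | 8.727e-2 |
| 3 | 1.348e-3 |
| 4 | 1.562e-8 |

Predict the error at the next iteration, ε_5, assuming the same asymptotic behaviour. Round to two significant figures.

5.5e-22

First estimate the order: p ≈ ln(ε_4/ε_3) / ln(ε_3/ε_2) = ln(1.562e-8/1.348e-3)/ln(1.348e-3/8.727e-2) = ln(1.15875e-05)/ln(0.0154463) ≈ 2.7253.
Then ε_5 ≈ ε_4·(ε_4/ε_3)^p = 1.562e-8·(1.15875e-05)^2.7253 = 1.562e-8·3.53095e-14 ≈ 5.515e-22.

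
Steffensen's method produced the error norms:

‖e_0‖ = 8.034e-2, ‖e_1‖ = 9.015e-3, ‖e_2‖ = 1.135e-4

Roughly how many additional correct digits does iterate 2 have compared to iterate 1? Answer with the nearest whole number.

Digits gained ≈ log₁₀(‖e_1‖/‖e_2‖) = log₁₀(9.015e-3/1.135e-4) = log₁₀(79.4273) ≈ 1.900.

2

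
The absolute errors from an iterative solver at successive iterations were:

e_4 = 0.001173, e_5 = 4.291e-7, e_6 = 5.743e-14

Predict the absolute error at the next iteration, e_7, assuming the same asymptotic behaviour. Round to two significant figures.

1.0e-27

First estimate the order: p ≈ ln(e_6/e_5) / ln(e_5/e_4) = ln(5.743e-14/4.291e-7)/ln(4.291e-7/0.001173) = ln(1.33838e-07)/ln(0.000365814) ≈ 2.0000.
Then e_7 ≈ e_6·(e_6/e_5)^p = 5.743e-14·(1.33838e-07)^2.0000 = 5.743e-14·1.79126e-14 ≈ 1.029e-27.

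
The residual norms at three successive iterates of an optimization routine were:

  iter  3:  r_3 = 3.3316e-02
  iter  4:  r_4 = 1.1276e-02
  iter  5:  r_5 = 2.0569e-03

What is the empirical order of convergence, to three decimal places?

1.571

p ≈ ln(r_5/r_4) / ln(r_4/r_3)
  = ln(2.0569e-03/1.1276e-02) / ln(1.1276e-02/3.3316e-02)
  = ln(0.182414) / ln(0.338456)
  = -1.701476 / -1.083361 ≈ 1.570553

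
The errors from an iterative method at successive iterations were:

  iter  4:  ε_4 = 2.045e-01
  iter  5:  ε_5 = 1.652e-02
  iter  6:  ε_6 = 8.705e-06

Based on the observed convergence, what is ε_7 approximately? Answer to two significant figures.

First estimate the order: p ≈ ln(ε_6/ε_5) / ln(ε_5/ε_4) = ln(8.705e-06/1.652e-02)/ln(1.652e-02/2.045e-01) = ln(0.000526937)/ln(0.0807824) ≈ 3.0002.
Then ε_7 ≈ ε_6·(ε_6/ε_5)^p = 8.705e-06·(0.000526937)^3.0002 = 8.705e-06·1.4609e-10 ≈ 1.272e-15.

1.3e-15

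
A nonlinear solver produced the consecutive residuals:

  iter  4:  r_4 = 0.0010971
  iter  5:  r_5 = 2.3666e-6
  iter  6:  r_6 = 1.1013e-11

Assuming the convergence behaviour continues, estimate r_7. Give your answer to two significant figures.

First estimate the order: p ≈ ln(r_6/r_5) / ln(r_5/r_4) = ln(1.1013e-11/2.3666e-6)/ln(2.3666e-6/0.0010971) = ln(4.65351e-06)/ln(0.00215714) ≈ 2.0000.
Then r_7 ≈ r_6·(r_6/r_5)^p = 1.1013e-11·(4.65351e-06)^2.0000 = 1.1013e-11·2.16552e-11 ≈ 2.385e-22.

2.4e-22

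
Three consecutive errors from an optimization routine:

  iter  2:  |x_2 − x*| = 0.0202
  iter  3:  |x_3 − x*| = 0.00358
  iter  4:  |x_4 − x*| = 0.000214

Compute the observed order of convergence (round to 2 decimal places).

1.63

p ≈ ln(|x_4 − x*|/|x_3 − x*|) / ln(|x_3 − x*|/|x_2 − x*|)
  = ln(0.000214/0.00358) / ln(0.00358/0.0202)
  = ln(0.0597765) / ln(0.177228)
  = -2.81714 / -1.73032 ≈ 1.62810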